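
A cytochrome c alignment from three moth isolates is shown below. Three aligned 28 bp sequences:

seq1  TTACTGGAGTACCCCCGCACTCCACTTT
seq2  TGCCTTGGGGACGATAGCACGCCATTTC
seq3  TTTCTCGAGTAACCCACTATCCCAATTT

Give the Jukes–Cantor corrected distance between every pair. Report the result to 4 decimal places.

seq1–seq2: 12/28 sites differ → p ≈ 0.428571, d = −0.75 ln(1 − 0.571428) = 0.635472 ≈ 0.6355.
seq1–seq3: 9/28 sites differ → p ≈ 0.321429, d = −0.75 ln(1 − 0.428572) = 0.419713 ≈ 0.4197.
seq2–seq3: 15/28 sites differ → p ≈ 0.535714, d = −0.75 ln(1 − 0.714285) = 0.939570 ≈ 0.9396.

d(seq1,seq2) = 0.6355, d(seq1,seq3) = 0.4197, d(seq2,seq3) = 0.9396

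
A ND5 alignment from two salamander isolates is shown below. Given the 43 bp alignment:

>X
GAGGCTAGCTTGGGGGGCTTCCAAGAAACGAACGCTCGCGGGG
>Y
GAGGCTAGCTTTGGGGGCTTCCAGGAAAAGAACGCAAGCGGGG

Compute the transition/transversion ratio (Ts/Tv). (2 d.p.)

Transitions are A↔G and C↔T; transversions are all other mismatches.
Transitions: 1. Transversions: 4.
R = 1/4 = 0.25.

0.25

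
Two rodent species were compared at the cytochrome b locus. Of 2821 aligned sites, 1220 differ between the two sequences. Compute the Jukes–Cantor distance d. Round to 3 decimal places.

0.645

p = 1220/2821 ≈ 0.432471.
d = −(3/4) ln(1 − 4p/3) = −0.75 ln(1 − 0.576628) = −0.75 ln(0.423372)
  = −0.75 × (-0.859504) = 0.644628 substitutions/site.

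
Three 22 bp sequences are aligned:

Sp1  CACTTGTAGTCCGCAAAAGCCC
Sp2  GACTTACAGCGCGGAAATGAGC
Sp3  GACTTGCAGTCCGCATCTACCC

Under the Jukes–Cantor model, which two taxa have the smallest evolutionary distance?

Sp1 and Sp3

Sp1–Sp2: 9/22 differ, p = 0.409, d = 0.591.
Sp1–Sp3: 6/22 differ, p = 0.273, d = 0.339.
Sp2–Sp3: 9/22 differ, p = 0.409, d = 0.591.
The smallest distance is between Sp1 and Sp3.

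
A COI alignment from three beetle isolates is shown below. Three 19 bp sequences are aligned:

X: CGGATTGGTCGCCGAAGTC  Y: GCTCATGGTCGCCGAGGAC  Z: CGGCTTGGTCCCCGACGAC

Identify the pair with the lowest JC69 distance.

X–Y: 7/19 differ, p = 0.368, d = 0.507.
X–Z: 4/19 differ, p = 0.211, d = 0.247.
Y–Z: 6/19 differ, p = 0.316, d = 0.410.
The smallest distance is between X and Z.

X and Z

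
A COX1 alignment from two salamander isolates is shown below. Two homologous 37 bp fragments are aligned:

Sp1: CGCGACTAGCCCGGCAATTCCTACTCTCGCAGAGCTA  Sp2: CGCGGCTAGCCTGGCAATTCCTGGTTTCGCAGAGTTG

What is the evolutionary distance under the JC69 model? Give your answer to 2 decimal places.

The sequences differ at 7 of 37 sites (5, 12, 23, 24, 26, 35, 37), so p = 7/37 ≈ 0.189189.
d = −(3/4) ln(1 − 4p/3) = −0.75 ln(1 − 0.252252) = −0.75 ln(0.747748)
  = −0.75 × (-0.290689) = 0.218017 substitutions/site.

0.22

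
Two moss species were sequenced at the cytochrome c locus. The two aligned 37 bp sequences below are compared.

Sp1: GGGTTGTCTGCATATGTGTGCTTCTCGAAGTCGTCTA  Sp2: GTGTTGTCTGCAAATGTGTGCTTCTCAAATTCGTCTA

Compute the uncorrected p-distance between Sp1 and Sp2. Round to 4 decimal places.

0.1081

The sequences differ at 4 of 37 positions (sites 2, 13, 27, 30).
p = 4/37 = 0.108108… ≈ 0.1081 (to 4 d.p.).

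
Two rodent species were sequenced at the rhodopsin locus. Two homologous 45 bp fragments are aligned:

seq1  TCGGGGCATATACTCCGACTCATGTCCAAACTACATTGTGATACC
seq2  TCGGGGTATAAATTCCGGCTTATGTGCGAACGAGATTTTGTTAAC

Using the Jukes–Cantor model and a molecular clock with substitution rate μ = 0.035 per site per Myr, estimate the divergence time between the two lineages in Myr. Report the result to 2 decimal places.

The sequences differ at 12 of 45 sites, so p = 12/45 ≈ 0.266667.
d = −(3/4) ln(1 − 4p/3) = −0.75 ln(1 − 0.355556) = −0.75 ln(0.644444)
  = −0.75 × (-0.439367) = 0.329525 substitutions/site.
Under a molecular clock d = 2μt, so t = d/(2μ) = 0.329525 / (2 × 0.035) = 4.71 Myr.

4.71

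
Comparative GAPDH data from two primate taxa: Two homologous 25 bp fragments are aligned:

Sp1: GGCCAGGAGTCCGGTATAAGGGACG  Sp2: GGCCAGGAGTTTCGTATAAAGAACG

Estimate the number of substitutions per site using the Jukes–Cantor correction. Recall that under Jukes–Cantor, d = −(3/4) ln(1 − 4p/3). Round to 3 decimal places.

0.233

The sequences differ at 5 of 25 sites (11, 12, 13, 20, 22), so p = 5/25 = 0.2.
d = −(3/4) ln(1 − 4p/3) = −0.75 ln(1 − 0.266667) = −0.75 ln(0.733333)
  = −0.75 × (-0.310155) = 0.232616 substitutions/site.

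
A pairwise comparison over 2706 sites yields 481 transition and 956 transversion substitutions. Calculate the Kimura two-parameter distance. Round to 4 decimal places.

P = 481/2706 ≈ 0.177753 and Q = 956/2706 ≈ 0.353289.
Under the Kimura two-parameter model, d = −½ ln(1 − 2P − Q) − ¼ ln(1 − 2Q).
1 − 2P − Q = 0.291205, giving −½ ln(0.291205) = 0.616864.
1 − 2Q = 0.293422, giving −¼ ln(0.293422) = 0.306536.
d = 0.616864 + 0.306536 = 0.923400.

0.9234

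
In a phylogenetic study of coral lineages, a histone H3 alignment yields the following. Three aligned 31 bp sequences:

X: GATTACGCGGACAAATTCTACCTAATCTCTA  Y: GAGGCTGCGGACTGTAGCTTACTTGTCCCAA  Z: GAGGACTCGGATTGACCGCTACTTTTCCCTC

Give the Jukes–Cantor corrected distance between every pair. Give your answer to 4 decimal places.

X–Y: 15/31 sites differ → p ≈ 0.483871, d = −0.75 ln(1 − 0.645161) = 0.777068 ≈ 0.7771.
X–Z: 16/31 sites differ → p ≈ 0.516129, d = −0.75 ln(1 − 0.688172) = 0.873978 ≈ 0.8740.
Y–Z: 12/31 sites differ → p ≈ 0.387097, d = −0.75 ln(1 − 0.516129) = 0.544453 ≈ 0.5445.

d(X,Y) = 0.7771, d(X,Z) = 0.8740, d(Y,Z) = 0.5445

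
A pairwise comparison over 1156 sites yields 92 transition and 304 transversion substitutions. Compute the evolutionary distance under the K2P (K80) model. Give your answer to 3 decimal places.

P = 92/1156 ≈ 0.079585 and Q = 304/1156 ≈ 0.262976.
Under the Kimura two-parameter model, d = −½ ln(1 − 2P − Q) − ¼ ln(1 − 2Q).
1 − 2P − Q = 0.577854, giving −½ ln(0.577854) = 0.274217.
1 − 2Q = 0.474048, giving −¼ ln(0.474048) = 0.186612.
d = 0.274217 + 0.186612 = 0.460829.

0.461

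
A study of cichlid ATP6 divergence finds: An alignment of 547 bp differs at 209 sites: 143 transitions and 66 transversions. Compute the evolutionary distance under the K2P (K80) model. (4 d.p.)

P = 143/547 ≈ 0.261426 and Q = 66/547 ≈ 0.120658.
Under the Kimura two-parameter model, d = −½ ln(1 − 2P − Q) − ¼ ln(1 − 2Q).
1 − 2P − Q = 0.35649, giving −½ ln(0.35649) = 0.515725.
1 − 2Q = 0.758684, giving −¼ ln(0.758684) = 0.069042.
d = 0.515725 + 0.069042 = 0.584767.

0.5848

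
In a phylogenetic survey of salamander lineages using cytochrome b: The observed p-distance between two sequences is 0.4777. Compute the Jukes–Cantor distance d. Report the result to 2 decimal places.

d = −(3/4) ln(1 − 4p/3) = −0.75 ln(1 − 0.636933) = −0.75 ln(0.363067)
  = −0.75 × (-1.013168) = 0.759876 substitutions/site.

0.76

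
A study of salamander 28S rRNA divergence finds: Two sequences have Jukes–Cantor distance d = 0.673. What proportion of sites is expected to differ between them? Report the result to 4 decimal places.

0.4443

p = (3/4)(1 − e^(−4d/3)) = 0.75 × (1 − e^(-0.897333)) = 0.75 × (1 − 0.407655) = 0.444259.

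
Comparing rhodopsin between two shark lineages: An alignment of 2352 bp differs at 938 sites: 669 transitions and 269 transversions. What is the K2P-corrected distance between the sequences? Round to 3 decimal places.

0.640

P = 669/2352 ≈ 0.284439 and Q = 269/2352 ≈ 0.114371.
Under the Kimura two-parameter model, d = −½ ln(1 − 2P − Q) − ¼ ln(1 − 2Q).
1 − 2P − Q = 0.316751, giving −½ ln(0.316751) = 0.574820.
1 − 2Q = 0.771258, giving −¼ ln(0.771258) = 0.064933.
d = 0.574820 + 0.064933 = 0.639753.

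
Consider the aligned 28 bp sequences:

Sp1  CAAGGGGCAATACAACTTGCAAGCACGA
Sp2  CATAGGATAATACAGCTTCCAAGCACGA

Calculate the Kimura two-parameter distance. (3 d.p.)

Of 28 sites, 4 differences are transitions and 2 are transversions, so P = 4/28 ≈ 0.142857 and Q = 2/28 ≈ 0.071429.
Under the Kimura two-parameter model, d = −½ ln(1 − 2P − Q) − ¼ ln(1 − 2Q).
1 − 2P − Q = 0.642857, giving −½ ln(0.642857) = 0.220916.
1 − 2Q = 0.857142, giving −¼ ln(0.857142) = 0.038538.
d = 0.220916 + 0.038538 = 0.259454.

0.259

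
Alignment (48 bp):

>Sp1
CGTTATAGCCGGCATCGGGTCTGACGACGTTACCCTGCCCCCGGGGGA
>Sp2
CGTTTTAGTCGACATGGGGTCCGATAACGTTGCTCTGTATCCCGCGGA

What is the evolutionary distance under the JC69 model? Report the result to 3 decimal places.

0.369

The sequences differ at 14 of 48 sites, so p = 14/48 ≈ 0.291667.
d = −(3/4) ln(1 − 4p/3) = −0.75 ln(1 − 0.388889) = −0.75 ln(0.611111)
  = −0.75 × (-0.492477) = 0.369358 substitutions/site.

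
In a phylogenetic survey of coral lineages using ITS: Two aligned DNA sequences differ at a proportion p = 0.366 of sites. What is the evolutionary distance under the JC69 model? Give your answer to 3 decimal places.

0.502

d = −(3/4) ln(1 − 4p/3) = −0.75 ln(1 − 0.488) = −0.75 ln(0.512)
  = −0.75 × (-0.669431) = 0.502073 substitutions/site.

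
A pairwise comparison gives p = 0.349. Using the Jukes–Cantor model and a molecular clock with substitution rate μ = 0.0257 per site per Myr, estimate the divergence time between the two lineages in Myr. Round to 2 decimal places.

d = −(3/4) ln(1 − 4p/3) = −0.75 ln(1 − 0.465333) = −0.75 ln(0.534667)
  = −0.75 × (-0.626111) = 0.469583 substitutions/site.
Under a molecular clock d = 2μt, so t = d/(2μ) = 0.469583 / (2 × 0.0257) = 9.14 Myr.

9.14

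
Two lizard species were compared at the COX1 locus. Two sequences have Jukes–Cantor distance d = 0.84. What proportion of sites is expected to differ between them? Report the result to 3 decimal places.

0.505

p = (3/4)(1 − e^(−4d/3)) = 0.75 × (1 − e^(-1.12)) = 0.75 × (1 − 0.326280) = 0.505290.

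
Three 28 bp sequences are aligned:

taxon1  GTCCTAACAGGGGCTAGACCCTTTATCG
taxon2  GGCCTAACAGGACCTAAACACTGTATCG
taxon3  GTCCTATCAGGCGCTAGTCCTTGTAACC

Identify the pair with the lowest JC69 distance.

taxon1 and taxon2

taxon1–taxon2: 6/28 differ, p = 0.214, d = 0.252.
taxon1–taxon3: 7/28 differ, p = 0.250, d = 0.304.
taxon2–taxon3: 10/28 differ, p = 0.357, d = 0.485.
The smallest distance is between taxon1 and taxon2.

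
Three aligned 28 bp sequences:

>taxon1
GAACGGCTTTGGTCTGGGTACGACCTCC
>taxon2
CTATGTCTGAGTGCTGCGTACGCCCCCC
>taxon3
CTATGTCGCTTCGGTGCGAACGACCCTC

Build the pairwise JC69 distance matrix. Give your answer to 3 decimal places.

taxon1–taxon2: 11/28 sites differ → p ≈ 0.392857, d = −0.75 ln(1 − 0.523809) = 0.556452 ≈ 0.556.
taxon1–taxon3: 14/28 sites differ → p = 0.5, d = −0.75 ln(1 − 0.666667) = 0.823960 ≈ 0.824.
taxon2–taxon3: 9/28 sites differ → p ≈ 0.321429, d = −0.75 ln(1 − 0.428572) = 0.419713 ≈ 0.420.

d(taxon1,taxon2) = 0.556, d(taxon1,taxon3) = 0.824, d(taxon2,taxon3) = 0.420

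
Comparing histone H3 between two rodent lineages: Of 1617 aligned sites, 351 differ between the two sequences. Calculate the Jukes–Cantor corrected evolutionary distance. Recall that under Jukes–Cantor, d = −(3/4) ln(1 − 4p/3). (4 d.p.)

0.2563

p = 351/1617 ≈ 0.217069.
d = −(3/4) ln(1 − 4p/3) = −0.75 ln(1 − 0.289425) = −0.75 ln(0.710575)
  = −0.75 × (-0.341681) = 0.256261 substitutions/site.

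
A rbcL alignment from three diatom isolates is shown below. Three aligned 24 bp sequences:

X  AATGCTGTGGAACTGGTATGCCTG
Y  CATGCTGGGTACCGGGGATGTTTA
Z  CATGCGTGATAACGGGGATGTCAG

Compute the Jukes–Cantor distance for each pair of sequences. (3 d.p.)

d(X,Y) = 0.520, d(X,Z) = 0.608, d(Y,Z) = 0.369

X–Y: 9/24 sites differ → p = 0.375, d = −0.75 ln(1 − 0.5) = 0.519860 ≈ 0.520.
X–Z: 10/24 sites differ → p ≈ 0.416667, d = −0.75 ln(1 − 0.555556) = 0.608198 ≈ 0.608.
Y–Z: 7/24 sites differ → p ≈ 0.291667, d = −0.75 ln(1 − 0.388889) = 0.369358 ≈ 0.369.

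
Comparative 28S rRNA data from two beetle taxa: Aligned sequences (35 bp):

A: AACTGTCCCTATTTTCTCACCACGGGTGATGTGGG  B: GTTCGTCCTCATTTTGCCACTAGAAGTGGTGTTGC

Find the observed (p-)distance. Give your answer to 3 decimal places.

0.429

The sequences differ at 15 of 35 positions.
p = 15/35 = 0.428571… ≈ 0.429 (to 3 d.p.).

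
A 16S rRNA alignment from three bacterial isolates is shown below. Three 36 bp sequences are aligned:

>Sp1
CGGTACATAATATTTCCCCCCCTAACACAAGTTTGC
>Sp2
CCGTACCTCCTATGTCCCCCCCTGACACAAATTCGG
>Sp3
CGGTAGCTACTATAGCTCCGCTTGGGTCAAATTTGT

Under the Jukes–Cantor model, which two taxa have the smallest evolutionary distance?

Sp1 and Sp2

Sp1–Sp2: 9/36 differ, p = 0.250, d = 0.304.
Sp1–Sp3: 14/36 differ, p = 0.389, d = 0.548.
Sp2–Sp3: 13/36 differ, p = 0.361, d = 0.493.
The smallest distance is between Sp1 and Sp2.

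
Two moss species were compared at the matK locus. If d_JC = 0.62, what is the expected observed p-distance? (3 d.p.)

0.422

p = (3/4)(1 − e^(−4d/3)) = 0.75 × (1 − e^(-0.826667)) = 0.75 × (1 − 0.437505) = 0.421871.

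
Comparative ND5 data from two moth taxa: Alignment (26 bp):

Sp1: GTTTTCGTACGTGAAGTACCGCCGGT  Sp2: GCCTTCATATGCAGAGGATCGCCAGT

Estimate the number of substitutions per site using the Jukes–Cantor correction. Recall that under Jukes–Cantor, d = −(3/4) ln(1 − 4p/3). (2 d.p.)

0.54

The sequences differ at 10 of 26 sites (2, 3, 7, 10, 12, 13, 14, 17, 19, 24), so p = 10/26 ≈ 0.384615.
d = −(3/4) ln(1 − 4p/3) = −0.75 ln(1 − 0.51282) = −0.75 ln(0.48718)
  = −0.75 × (-0.719122) = 0.539342 substitutions/site.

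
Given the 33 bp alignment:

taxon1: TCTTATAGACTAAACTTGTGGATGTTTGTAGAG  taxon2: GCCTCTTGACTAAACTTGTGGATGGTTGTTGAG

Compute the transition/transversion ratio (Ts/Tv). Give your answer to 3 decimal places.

Transitions are A↔G and C↔T; transversions are all other mismatches.
Transitions: 1. Transversions: 5.
R = 1/5 = 0.200.

0.200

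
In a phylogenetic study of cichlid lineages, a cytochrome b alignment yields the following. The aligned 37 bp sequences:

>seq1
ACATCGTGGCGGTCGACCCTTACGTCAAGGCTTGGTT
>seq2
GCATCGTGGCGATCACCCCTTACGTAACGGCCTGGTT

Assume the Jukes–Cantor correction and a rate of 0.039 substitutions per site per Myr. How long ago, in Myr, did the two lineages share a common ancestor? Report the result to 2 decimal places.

2.80

The sequences differ at 7 of 37 sites (1, 12, 15, 16, 26, 28, 32), so p = 7/37 ≈ 0.189189.
d = −(3/4) ln(1 − 4p/3) = −0.75 ln(1 − 0.252252) = −0.75 ln(0.747748)
  = −0.75 × (-0.290689) = 0.218017 substitutions/site.
Under a molecular clock d = 2μt, so t = d/(2μ) = 0.218017 / (2 × 0.039) = 2.80 Myr.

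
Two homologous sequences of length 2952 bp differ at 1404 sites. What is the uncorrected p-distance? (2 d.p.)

p = 1404/2952 = 0.475609… ≈ 0.48 (to 2 d.p.).

0.48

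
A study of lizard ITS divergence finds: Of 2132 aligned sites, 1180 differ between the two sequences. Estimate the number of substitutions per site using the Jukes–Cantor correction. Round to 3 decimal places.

p = 1180/2132 ≈ 0.553471.
d = −(3/4) ln(1 − 4p/3) = −0.75 ln(1 − 0.737961) = −0.75 ln(0.262039)
  = −0.75 × (-1.339262) = 1.004447 substitutions/site.

1.004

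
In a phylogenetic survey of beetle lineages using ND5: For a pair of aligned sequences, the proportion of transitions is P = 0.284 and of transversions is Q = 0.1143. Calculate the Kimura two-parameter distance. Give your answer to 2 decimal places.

Under the Kimura two-parameter model, d = −½ ln(1 − 2P − Q) − ¼ ln(1 − 2Q).
1 − 2P − Q = 0.3177, giving −½ ln(0.3177) = 0.573324.
1 − 2Q = 0.7714, giving −¼ ln(0.7714) = 0.064887.
d = 0.573324 + 0.064887 = 0.638211.

0.64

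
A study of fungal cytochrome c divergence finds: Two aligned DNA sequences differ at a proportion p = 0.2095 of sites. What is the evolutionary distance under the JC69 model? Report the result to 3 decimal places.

0.246

d = −(3/4) ln(1 − 4p/3) = −0.75 ln(1 − 0.279333) = −0.75 ln(0.720667)
  = −0.75 × (-0.327578) = 0.245684 substitutions/site.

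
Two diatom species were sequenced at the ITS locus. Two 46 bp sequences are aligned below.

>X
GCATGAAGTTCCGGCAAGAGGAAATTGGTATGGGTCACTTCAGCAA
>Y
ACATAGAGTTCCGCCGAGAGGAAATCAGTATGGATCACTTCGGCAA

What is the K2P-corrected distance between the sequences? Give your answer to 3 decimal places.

Of 46 sites, 8 differences are transitions and 1 are transversions, so P = 8/46 ≈ 0.173913 and Q = 1/46 ≈ 0.021739.
Under the Kimura two-parameter model, d = −½ ln(1 − 2P − Q) − ¼ ln(1 − 2Q).
1 − 2P − Q = 0.630435, giving −½ ln(0.630435) = 0.230673.
1 − 2Q = 0.956522, giving −¼ ln(0.956522) = 0.011113.
d = 0.230673 + 0.011113 = 0.241786.

0.242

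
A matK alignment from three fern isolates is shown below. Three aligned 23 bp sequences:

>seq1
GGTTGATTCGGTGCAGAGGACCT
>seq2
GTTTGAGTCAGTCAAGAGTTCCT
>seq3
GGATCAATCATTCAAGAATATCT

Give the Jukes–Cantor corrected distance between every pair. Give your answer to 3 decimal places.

d(seq1,seq2) = 0.390, d(seq1,seq3) = 0.650, d(seq2,seq3) = 0.467

seq1–seq2: 7/23 sites differ → p ≈ 0.304348, d = −0.75 ln(1 − 0.405797) = 0.390401 ≈ 0.390.
seq1–seq3: 10/23 sites differ → p ≈ 0.434783, d = −0.75 ln(1 − 0.579711) = 0.650110 ≈ 0.650.
seq2–seq3: 8/23 sites differ → p ≈ 0.347826, d = −0.75 ln(1 − 0.463768) = 0.467391 ≈ 0.467.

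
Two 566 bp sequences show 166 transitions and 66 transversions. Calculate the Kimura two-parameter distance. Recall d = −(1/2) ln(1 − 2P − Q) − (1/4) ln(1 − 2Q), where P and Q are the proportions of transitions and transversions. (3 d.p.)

0.674

P = 166/566 ≈ 0.293286 and Q = 66/566 ≈ 0.116608.
Under the Kimura two-parameter model, d = −½ ln(1 − 2P − Q) − ¼ ln(1 − 2Q).
1 − 2P − Q = 0.29682, giving −½ ln(0.29682) = 0.607315.
1 − 2Q = 0.766784, giving −¼ ln(0.766784) = 0.066388.
d = 0.607315 + 0.066388 = 0.673703.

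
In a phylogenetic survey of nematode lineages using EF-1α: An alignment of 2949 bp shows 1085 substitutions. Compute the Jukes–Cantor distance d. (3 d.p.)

p = 1085/2949 ≈ 0.367921.
d = −(3/4) ln(1 − 4p/3) = −0.75 ln(1 − 0.490561) = −0.75 ln(0.509439)
  = −0.75 × (-0.674445) = 0.505834 substitutions/site.

0.506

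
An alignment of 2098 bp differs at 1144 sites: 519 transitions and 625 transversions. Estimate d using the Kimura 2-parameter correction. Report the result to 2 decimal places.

1.01

P = 519/2098 ≈ 0.247378 and Q = 625/2098 ≈ 0.297903.
Under the Kimura two-parameter model, d = −½ ln(1 − 2P − Q) − ¼ ln(1 − 2Q).
1 − 2P − Q = 0.207341, giving −½ ln(0.207341) = 0.786695.
1 − 2Q = 0.404194, giving −¼ ln(0.404194) = 0.226465.
d = 0.786695 + 0.226465 = 1.013160.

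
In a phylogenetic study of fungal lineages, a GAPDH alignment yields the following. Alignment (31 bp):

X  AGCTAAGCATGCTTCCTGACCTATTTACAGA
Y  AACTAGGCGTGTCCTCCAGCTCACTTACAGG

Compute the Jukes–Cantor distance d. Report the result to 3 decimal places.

The sequences differ at 14 of 31 sites, so p = 14/31 ≈ 0.451613.
d = −(3/4) ln(1 − 4p/3) = −0.75 ln(1 − 0.602151) = −0.75 ln(0.397849)
  = −0.75 × (-0.921683) = 0.691262 substitutions/site.

0.691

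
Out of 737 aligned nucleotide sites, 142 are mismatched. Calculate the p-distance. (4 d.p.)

p = 142/737 = 0.192672… ≈ 0.1927 (to 4 d.p.).

0.1927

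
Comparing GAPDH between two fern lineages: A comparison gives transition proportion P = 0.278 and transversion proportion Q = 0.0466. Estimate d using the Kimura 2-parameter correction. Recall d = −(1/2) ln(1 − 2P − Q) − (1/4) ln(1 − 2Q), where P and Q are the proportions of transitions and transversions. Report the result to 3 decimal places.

0.486

Under the Kimura two-parameter model, d = −½ ln(1 − 2P − Q) − ¼ ln(1 − 2Q).
1 − 2P − Q = 0.3974, giving −½ ln(0.3974) = 0.461406.
1 − 2Q = 0.9068, giving −¼ ln(0.9068) = 0.024458.
d = 0.461406 + 0.024458 = 0.485864.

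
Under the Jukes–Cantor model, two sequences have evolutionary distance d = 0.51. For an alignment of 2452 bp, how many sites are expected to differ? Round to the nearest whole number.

907

Invert JC69: p = (3/4)(1 − e^(−4d/3)) = 0.75 × (1 − e^(-0.68)) = 0.75 × (1 − 0.506617) = 0.370037.
Expected differing sites = pL ≈ 0.370037 × 2452 = 907.330724 ≈ 907.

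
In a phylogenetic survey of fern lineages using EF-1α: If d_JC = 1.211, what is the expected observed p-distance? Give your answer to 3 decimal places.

p = (3/4)(1 − e^(−4d/3)) = 0.75 × (1 − e^(-1.614667)) = 0.75 × (1 − 0.198957) = 0.600782.

0.601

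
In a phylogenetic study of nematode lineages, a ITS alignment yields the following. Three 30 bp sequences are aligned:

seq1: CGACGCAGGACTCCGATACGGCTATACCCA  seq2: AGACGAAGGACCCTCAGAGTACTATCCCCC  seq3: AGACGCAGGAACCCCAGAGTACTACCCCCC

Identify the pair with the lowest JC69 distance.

seq2 and seq3

seq1–seq2: 11/30 differ, p = 0.367, d = 0.503.
seq1–seq3: 11/30 differ, p = 0.367, d = 0.503.
seq2–seq3: 4/30 differ, p = 0.133, d = 0.147.
The smallest distance is between seq2 and seq3.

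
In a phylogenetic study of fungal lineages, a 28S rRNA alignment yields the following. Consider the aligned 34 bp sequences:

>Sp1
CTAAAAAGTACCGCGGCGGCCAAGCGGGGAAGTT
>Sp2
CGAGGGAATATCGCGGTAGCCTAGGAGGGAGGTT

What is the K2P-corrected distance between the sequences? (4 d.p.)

0.5292

Of 34 sites, 9 differences are transitions and 3 are transversions, so P = 9/34 ≈ 0.264706 and Q = 3/34 ≈ 0.088235.
Under the Kimura two-parameter model, d = −½ ln(1 − 2P − Q) − ¼ ln(1 − 2Q).
1 − 2P − Q = 0.382353, giving −½ ln(0.382353) = 0.480706.
1 − 2Q = 0.82353, giving −¼ ln(0.82353) = 0.048539.
d = 0.480706 + 0.048539 = 0.529245.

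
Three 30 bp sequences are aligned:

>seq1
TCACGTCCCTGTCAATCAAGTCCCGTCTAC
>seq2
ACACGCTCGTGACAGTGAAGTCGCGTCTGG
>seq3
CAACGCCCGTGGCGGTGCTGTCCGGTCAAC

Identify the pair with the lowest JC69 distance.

seq1 and seq2

seq1–seq2: 10/30 differ, p = 0.333, d = 0.441.
seq1–seq3: 12/30 differ, p = 0.400, d = 0.572.
seq2–seq3: 12/30 differ, p = 0.400, d = 0.572.
The smallest distance is between seq1 and seq2.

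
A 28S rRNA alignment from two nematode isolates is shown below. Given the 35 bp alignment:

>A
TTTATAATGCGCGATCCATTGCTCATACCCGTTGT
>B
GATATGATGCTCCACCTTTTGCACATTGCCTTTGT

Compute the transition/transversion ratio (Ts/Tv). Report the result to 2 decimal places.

0.33

Transitions are A↔G and C↔T; transversions are all other mismatches.
Transitions: 3. Transversions: 9.
R = 3/9 = 0.333333… ≈ 0.33 (to 2 d.p.).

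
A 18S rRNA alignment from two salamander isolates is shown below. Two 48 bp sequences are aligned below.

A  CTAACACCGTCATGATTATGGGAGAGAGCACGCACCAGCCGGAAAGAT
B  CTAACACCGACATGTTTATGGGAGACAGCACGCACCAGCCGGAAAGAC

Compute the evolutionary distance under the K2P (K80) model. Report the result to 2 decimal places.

0.09

Of 48 sites, 1 differences are transitions and 3 are transversions, so P = 1/48 ≈ 0.020833 and Q = 3/48 = 0.0625.
Under the Kimura two-parameter model, d = −½ ln(1 − 2P − Q) − ¼ ln(1 − 2Q).
1 − 2P − Q = 0.895834, giving −½ ln(0.895834) = 0.055000.
1 − 2Q = 0.875, giving −¼ ln(0.875) = 0.033383.
d = 0.055000 + 0.033383 = 0.088383.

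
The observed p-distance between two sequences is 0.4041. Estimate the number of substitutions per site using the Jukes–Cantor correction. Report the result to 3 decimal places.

d = −(3/4) ln(1 − 4p/3) = −0.75 ln(1 − 0.5388) = −0.75 ln(0.4612)
  = −0.75 × (-0.773923) = 0.580442 substitutions/site.

0.580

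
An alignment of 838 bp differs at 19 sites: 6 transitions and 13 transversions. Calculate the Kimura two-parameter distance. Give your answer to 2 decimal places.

0.02

P = 6/838 ≈ 0.00716 and Q = 13/838 ≈ 0.015513.
Under the Kimura two-parameter model, d = −½ ln(1 − 2P − Q) − ¼ ln(1 − 2Q).
1 − 2P − Q = 0.970167, giving −½ ln(0.970167) = 0.015144.
1 − 2Q = 0.968974, giving −¼ ln(0.968974) = 0.007879.
d = 0.015144 + 0.007879 = 0.023023.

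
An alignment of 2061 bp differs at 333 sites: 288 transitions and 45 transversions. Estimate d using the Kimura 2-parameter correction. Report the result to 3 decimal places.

0.190

P = 288/2061 ≈ 0.139738 and Q = 45/2061 ≈ 0.021834.
Under the Kimura two-parameter model, d = −½ ln(1 − 2P − Q) − ¼ ln(1 − 2Q).
1 − 2P − Q = 0.69869, giving −½ ln(0.69869) = 0.179274.
1 − 2Q = 0.956332, giving −¼ ln(0.956332) = 0.011163.
d = 0.179274 + 0.011163 = 0.190437.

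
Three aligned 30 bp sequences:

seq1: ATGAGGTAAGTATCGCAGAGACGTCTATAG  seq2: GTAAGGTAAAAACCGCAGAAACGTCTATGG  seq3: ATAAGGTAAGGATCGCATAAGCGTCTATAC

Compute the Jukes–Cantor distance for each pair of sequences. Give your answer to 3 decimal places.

d(seq1,seq2) = 0.280, d(seq1,seq3) = 0.233, d(seq2,seq3) = 0.330

seq1–seq2: 7/30 sites differ → p ≈ 0.233333, d = −0.75 ln(1 − 0.311111) = 0.279506 ≈ 0.280.
seq1–seq3: 6/30 sites differ → p = 0.2, d = −0.75 ln(1 − 0.266667) = 0.232617 ≈ 0.233.
seq2–seq3: 8/30 sites differ → p ≈ 0.266667, d = −0.75 ln(1 − 0.355556) = 0.329526 ≈ 0.330.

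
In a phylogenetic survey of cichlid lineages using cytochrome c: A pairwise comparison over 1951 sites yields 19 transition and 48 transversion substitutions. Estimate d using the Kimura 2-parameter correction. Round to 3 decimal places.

0.035

P = 19/1951 ≈ 0.009739 and Q = 48/1951 ≈ 0.024603.
Under the Kimura two-parameter model, d = −½ ln(1 − 2P − Q) − ¼ ln(1 − 2Q).
1 − 2P − Q = 0.955919, giving −½ ln(0.955919) = 0.022541.
1 − 2Q = 0.950794, giving −¼ ln(0.950794) = 0.012614.
d = 0.022541 + 0.012614 = 0.035155.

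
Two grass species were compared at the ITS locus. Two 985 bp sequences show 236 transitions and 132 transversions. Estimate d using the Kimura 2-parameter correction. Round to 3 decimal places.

0.553

P = 236/985 ≈ 0.239594 and Q = 132/985 ≈ 0.13401.
Under the Kimura two-parameter model, d = −½ ln(1 − 2P − Q) − ¼ ln(1 − 2Q).
1 − 2P − Q = 0.386802, giving −½ ln(0.386802) = 0.474921.
1 − 2Q = 0.73198, giving −¼ ln(0.73198) = 0.078001.
d = 0.474921 + 0.078001 = 0.552922.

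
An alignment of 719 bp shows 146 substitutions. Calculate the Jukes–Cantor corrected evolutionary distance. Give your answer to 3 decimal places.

p = 146/719 ≈ 0.20306.
d = −(3/4) ln(1 − 4p/3) = −0.75 ln(1 − 0.270747) = −0.75 ln(0.729253)
  = −0.75 × (-0.315735) = 0.236801 substitutions/site.

0.237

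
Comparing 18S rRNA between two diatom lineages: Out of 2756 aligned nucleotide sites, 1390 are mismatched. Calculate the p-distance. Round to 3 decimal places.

p = 1390/2756 = 0.504354… ≈ 0.504 (to 3 d.p.).

0.504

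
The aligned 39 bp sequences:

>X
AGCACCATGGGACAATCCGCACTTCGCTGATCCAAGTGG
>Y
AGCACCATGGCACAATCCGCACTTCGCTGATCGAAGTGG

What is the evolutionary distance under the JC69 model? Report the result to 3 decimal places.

0.053

The sequences differ at 2 of 39 sites (11, 33), so p = 2/39 ≈ 0.051282.
d = −(3/4) ln(1 − 4p/3) = −0.75 ln(1 − 0.068376) = −0.75 ln(0.931624)
  = −0.75 × (-0.070826) = 0.053120 substitutions/site.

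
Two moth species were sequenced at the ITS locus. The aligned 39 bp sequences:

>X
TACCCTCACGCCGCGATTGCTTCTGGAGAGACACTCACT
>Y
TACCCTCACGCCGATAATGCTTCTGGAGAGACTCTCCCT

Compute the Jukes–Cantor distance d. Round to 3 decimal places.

The sequences differ at 5 of 39 sites (14, 15, 17, 33, 37), so p = 5/39 ≈ 0.128205.
d = −(3/4) ln(1 − 4p/3) = −0.75 ln(1 − 0.17094) = −0.75 ln(0.82906)
  = −0.75 × (-0.187463) = 0.140597 substitutions/site.

0.141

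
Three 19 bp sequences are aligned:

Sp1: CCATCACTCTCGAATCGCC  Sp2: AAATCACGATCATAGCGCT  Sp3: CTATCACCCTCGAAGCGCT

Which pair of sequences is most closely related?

Sp1 and Sp3

Sp1–Sp2: 8/19 differ, p = 0.421, d = 0.618.
Sp1–Sp3: 4/19 differ, p = 0.211, d = 0.247.
Sp2–Sp3: 6/19 differ, p = 0.316, d = 0.410.
The smallest distance is between Sp1 and Sp3.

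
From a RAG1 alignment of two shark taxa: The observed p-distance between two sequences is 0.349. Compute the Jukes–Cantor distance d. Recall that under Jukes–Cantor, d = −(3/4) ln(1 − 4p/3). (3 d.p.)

d = −(3/4) ln(1 − 4p/3) = −0.75 ln(1 − 0.465333) = −0.75 ln(0.534667)
  = −0.75 × (-0.626111) = 0.469583 substitutions/site.

0.470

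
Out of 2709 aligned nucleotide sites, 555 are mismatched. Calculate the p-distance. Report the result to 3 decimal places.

p = 555/2709 = 0.204872… ≈ 0.205 (to 3 d.p.).

0.205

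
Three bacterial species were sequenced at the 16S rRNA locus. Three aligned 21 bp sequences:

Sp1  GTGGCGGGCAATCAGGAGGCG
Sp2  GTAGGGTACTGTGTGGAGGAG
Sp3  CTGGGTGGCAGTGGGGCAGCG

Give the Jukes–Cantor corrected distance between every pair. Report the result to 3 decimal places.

d(Sp1,Sp2) = 0.635, d(Sp1,Sp3) = 0.532, d(Sp2,Sp3) = 0.756

Sp1–Sp2: 9/21 sites differ → p ≈ 0.428571, d = −0.75 ln(1 − 0.571428) = 0.635472 ≈ 0.635.
Sp1–Sp3: 8/21 sites differ → p ≈ 0.380952, d = −0.75 ln(1 − 0.507936) = 0.531860 ≈ 0.532.
Sp2–Sp3: 10/21 sites differ → p ≈ 0.47619, d = −0.75 ln(1 − 0.63492) = 0.755729 ≈ 0.756.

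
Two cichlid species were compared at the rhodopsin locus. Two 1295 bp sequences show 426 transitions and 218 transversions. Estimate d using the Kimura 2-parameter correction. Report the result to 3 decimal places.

0.978

P = 426/1295 ≈ 0.328958 and Q = 218/1295 ≈ 0.16834.
Under the Kimura two-parameter model, d = −½ ln(1 − 2P − Q) − ¼ ln(1 − 2Q).
1 − 2P − Q = 0.173744, giving −½ ln(0.173744) = 0.875086.
1 − 2Q = 0.66332, giving −¼ ln(0.66332) = 0.102624.
d = 0.875086 + 0.102624 = 0.977710.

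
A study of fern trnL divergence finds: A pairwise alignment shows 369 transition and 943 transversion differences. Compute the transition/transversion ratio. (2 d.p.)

R = 369/943 = 0.391304… ≈ 0.39 (to 2 d.p.).

0.39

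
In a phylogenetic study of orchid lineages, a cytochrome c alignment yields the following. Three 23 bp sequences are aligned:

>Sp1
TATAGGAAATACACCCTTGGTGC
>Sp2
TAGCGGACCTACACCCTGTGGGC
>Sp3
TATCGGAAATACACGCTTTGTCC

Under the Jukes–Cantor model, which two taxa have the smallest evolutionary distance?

Sp1–Sp2: 7/23 differ, p = 0.304, d = 0.390.
Sp1–Sp3: 4/23 differ, p = 0.174, d = 0.198.
Sp2–Sp3: 7/23 differ, p = 0.304, d = 0.390.
The smallest distance is between Sp1 and Sp3.

Sp1 and Sp3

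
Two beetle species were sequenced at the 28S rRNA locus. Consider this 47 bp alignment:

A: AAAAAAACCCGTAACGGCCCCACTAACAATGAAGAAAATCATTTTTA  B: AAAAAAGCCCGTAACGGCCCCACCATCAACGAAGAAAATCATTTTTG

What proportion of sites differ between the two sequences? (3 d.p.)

0.106

The sequences differ at 5 of 47 positions (sites 7, 24, 26, 30, 47).
p = 5/47 = 0.106382… ≈ 0.106 (to 3 d.p.).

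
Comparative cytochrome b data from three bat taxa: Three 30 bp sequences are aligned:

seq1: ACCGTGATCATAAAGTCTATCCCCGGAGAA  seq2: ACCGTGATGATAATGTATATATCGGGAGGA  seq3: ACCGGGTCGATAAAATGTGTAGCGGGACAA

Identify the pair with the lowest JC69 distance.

seq1 and seq2

seq1–seq2: 7/30 differ, p = 0.233, d = 0.280.
seq1–seq3: 11/30 differ, p = 0.367, d = 0.503.
seq2–seq3: 10/30 differ, p = 0.333, d = 0.441.
The smallest distance is between seq1 and seq2.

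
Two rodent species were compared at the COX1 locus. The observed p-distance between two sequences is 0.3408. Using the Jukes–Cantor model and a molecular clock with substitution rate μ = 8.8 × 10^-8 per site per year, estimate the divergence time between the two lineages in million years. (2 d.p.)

2.58

d = −(3/4) ln(1 − 4p/3) = −0.75 ln(1 − 0.4544) = −0.75 ln(0.5456)
  = −0.75 × (-0.605869) = 0.454402 substitutions/site.
Under a molecular clock d = 2μt, so t = d/(2μ) = 0.454402 / (2 × 8.8 × 10^-8) = 2.58 million years.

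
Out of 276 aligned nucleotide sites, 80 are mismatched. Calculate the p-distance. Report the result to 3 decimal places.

0.290

p = 80/276 = 0.289855… ≈ 0.290 (to 3 d.p.).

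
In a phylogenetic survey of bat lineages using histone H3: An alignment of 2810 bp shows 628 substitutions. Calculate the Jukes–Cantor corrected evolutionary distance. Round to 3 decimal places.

p = 628/2810 ≈ 0.223488.
d = −(3/4) ln(1 − 4p/3) = −0.75 ln(1 − 0.297984) = −0.75 ln(0.702016)
  = −0.75 × (-0.353799) = 0.265349 substitutions/site.

0.265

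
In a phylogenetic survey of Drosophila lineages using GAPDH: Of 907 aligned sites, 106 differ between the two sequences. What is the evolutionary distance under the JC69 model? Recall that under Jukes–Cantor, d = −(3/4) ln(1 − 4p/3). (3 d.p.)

p = 106/907 ≈ 0.116869.
d = −(3/4) ln(1 − 4p/3) = −0.75 ln(1 − 0.155825) = −0.75 ln(0.844175)
  = −0.75 × (-0.169395) = 0.127046 substitutions/site.

0.127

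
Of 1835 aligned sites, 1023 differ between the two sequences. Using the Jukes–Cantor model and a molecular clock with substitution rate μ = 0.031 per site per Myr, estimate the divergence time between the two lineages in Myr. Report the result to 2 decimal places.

p = 1023/1835 ≈ 0.557493.
d = −(3/4) ln(1 − 4p/3) = −0.75 ln(1 − 0.743324) = −0.75 ln(0.256676)
  = −0.75 × (-1.359941) = 1.019956 substitutions/site.
Under a molecular clock d = 2μt, so t = d/(2μ) = 1.019956 / (2 × 0.031) = 16.45 Myr.

16.45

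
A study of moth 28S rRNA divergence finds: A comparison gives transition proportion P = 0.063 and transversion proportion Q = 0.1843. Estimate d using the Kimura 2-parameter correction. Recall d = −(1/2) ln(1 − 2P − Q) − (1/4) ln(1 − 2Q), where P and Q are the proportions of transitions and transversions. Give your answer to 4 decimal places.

0.3007

Under the Kimura two-parameter model, d = −½ ln(1 − 2P − Q) − ¼ ln(1 − 2Q).
1 − 2P − Q = 0.6897, giving −½ ln(0.6897) = 0.185749.
1 − 2Q = 0.6314, giving −¼ ln(0.6314) = 0.114954.
d = 0.185749 + 0.114954 = 0.300703.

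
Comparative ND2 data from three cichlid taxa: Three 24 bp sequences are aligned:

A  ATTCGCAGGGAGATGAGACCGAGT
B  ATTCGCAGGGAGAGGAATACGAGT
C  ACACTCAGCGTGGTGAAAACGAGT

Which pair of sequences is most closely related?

A and B

A–B: 4/24 differ, p = 0.167, d = 0.188.
A–C: 8/24 differ, p = 0.333, d = 0.441.
B–C: 8/24 differ, p = 0.333, d = 0.441.
The smallest distance is between A and B.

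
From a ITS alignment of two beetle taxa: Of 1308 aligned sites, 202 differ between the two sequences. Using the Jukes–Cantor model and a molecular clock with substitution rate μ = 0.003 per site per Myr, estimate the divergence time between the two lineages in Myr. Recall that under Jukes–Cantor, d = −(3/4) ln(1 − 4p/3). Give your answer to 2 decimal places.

28.82

p = 202/1308 ≈ 0.154434.
d = −(3/4) ln(1 − 4p/3) = −0.75 ln(1 − 0.205912) = −0.75 ln(0.794088)
  = −0.75 × (-0.230561) = 0.172921 substitutions/site.
Under a molecular clock d = 2μt, so t = d/(2μ) = 0.172921 / (2 × 0.003) = 28.82 Myr.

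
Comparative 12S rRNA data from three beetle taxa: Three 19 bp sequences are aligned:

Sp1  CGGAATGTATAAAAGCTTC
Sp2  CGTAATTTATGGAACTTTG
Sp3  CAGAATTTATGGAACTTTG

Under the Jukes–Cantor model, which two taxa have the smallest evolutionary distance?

Sp2 and Sp3

Sp1–Sp2: 7/19 differ, p = 0.368, d = 0.507.
Sp1–Sp3: 7/19 differ, p = 0.368, d = 0.507.
Sp2–Sp3: 2/19 differ, p = 0.105, d = 0.113.
The smallest distance is between Sp2 and Sp3.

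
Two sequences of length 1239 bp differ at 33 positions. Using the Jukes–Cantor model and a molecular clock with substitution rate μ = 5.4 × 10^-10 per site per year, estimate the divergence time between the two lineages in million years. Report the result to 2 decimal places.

p = 33/1239 ≈ 0.026634.
d = −(3/4) ln(1 − 4p/3) = −0.75 ln(1 − 0.035512) = −0.75 ln(0.964488)
  = −0.75 × (-0.036158) = 0.027119 substitutions/site.
Under a molecular clock d = 2μt, so t = d/(2μ) = 0.027119 / (2 × 5.4 × 10^-10) = 25.11 million years.

25.11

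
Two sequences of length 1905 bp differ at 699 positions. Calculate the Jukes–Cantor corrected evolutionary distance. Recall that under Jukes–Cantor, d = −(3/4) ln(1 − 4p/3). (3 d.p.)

p = 699/1905 ≈ 0.366929.
d = −(3/4) ln(1 − 4p/3) = −0.75 ln(1 − 0.489239) = −0.75 ln(0.510761)
  = −0.75 × (-0.671854) = 0.503891 substitutions/site.

0.504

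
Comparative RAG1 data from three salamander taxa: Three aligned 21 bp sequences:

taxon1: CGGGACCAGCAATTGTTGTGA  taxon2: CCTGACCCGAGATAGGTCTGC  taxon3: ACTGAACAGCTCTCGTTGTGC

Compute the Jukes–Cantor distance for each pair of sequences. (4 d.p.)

d(taxon1,taxon2) = 0.6355, d(taxon1,taxon3) = 0.5319, d(taxon2,taxon3) = 0.6355

taxon1–taxon2: 9/21 sites differ → p ≈ 0.428571, d = −0.75 ln(1 − 0.571428) = 0.635472 ≈ 0.6355.
taxon1–taxon3: 8/21 sites differ → p ≈ 0.380952, d = −0.75 ln(1 − 0.507936) = 0.531860 ≈ 0.5319.
taxon2–taxon3: 9/21 sites differ → p ≈ 0.428571, d = −0.75 ln(1 − 0.571428) = 0.635472 ≈ 0.6355.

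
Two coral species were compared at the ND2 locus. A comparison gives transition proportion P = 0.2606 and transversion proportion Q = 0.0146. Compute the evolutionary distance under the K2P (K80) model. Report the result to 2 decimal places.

Under the Kimura two-parameter model, d = −½ ln(1 − 2P − Q) − ¼ ln(1 − 2Q).
1 − 2P − Q = 0.4642, giving −½ ln(0.4642) = 0.383720.
1 − 2Q = 0.9708, giving −¼ ln(0.9708) = 0.007409.
d = 0.383720 + 0.007409 = 0.391129.

0.39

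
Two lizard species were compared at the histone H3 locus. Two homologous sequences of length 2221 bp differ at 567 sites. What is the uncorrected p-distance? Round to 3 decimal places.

0.255

p = 567/2221 = 0.255290… ≈ 0.255 (to 3 d.p.).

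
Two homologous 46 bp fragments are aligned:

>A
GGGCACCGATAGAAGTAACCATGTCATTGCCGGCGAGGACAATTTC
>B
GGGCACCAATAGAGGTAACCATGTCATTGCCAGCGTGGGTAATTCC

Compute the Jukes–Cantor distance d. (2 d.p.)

The sequences differ at 7 of 46 sites (8, 14, 32, 36, 39, 40, 45), so p = 7/46 ≈ 0.152174.
d = −(3/4) ln(1 − 4p/3) = −0.75 ln(1 − 0.202899) = −0.75 ln(0.797101)
  = −0.75 × (-0.226774) = 0.170081 substitutions/site.

0.17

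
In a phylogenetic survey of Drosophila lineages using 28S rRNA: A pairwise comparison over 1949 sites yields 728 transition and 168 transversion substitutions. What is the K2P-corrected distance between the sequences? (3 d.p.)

P = 728/1949 ≈ 0.373525 and Q = 168/1949 ≈ 0.086198.
Under the Kimura two-parameter model, d = −½ ln(1 − 2P − Q) − ¼ ln(1 − 2Q).
1 − 2P − Q = 0.166752, giving −½ ln(0.166752) = 0.895624.
1 − 2Q = 0.827604, giving −¼ ln(0.827604) = 0.047305.
d = 0.895624 + 0.047305 = 0.942929.

0.943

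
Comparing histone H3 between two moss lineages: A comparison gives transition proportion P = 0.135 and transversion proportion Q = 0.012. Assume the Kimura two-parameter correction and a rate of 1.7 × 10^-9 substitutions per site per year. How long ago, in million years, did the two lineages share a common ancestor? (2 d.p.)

50.50

Under the Kimura two-parameter model, d = −½ ln(1 − 2P − Q) − ¼ ln(1 − 2Q).
1 − 2P − Q = 0.718, giving −½ ln(0.718) = 0.165643.
1 − 2Q = 0.976, giving −¼ ln(0.976) = 0.006073.
d = 0.165643 + 0.006073 = 0.171716.
Under a molecular clock d = 2μt, so t = d/(2μ) = 0.171716 / (2 × 1.7 × 10^-9) = 50.50 million years.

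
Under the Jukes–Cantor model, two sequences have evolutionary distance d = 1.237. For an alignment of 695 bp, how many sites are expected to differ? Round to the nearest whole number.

Invert JC69: p = (3/4)(1 − e^(−4d/3)) = 0.75 × (1 − e^(-1.649333)) = 0.75 × (1 − 0.192178) = 0.605867.
Expected differing sites = pL ≈ 0.605867 × 695 = 421.077565 ≈ 421.

421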